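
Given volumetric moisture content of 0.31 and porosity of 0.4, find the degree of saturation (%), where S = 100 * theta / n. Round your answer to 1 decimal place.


Step 1: S = 100 * theta_v / n
Step 2: S = 100 * 0.31 / 0.4
Step 3: S = 77.5%

77.5


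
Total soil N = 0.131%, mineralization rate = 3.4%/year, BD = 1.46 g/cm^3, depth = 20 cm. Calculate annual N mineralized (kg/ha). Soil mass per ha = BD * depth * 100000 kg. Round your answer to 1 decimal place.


Step 1: Soil mass per ha = BD * depth * 100000 = 1.46 * 20 * 100000 = 2920000 kg
Step 2: Total N pool = soil mass * N%/100 = 2920000 * 0.131/100 = 3825.2 kg/ha
Step 3: N mineralized = N pool * rate%/100 = 3825.2 * 3.4/100 = 130.1 kg/ha/yr

130.1


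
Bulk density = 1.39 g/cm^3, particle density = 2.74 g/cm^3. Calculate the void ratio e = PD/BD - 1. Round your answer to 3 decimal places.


Step 1: e = PD / BD - 1
Step 2: e = 2.74 / 1.39 - 1
Step 3: e = 1.97122 - 1
Step 4: e = 0.971

0.971


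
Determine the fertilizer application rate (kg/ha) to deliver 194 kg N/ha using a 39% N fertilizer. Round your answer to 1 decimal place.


Step 1: Fertilizer rate = target N / (N content / 100)
Step 2: Rate = 194 / (39 / 100)
Step 3: Rate = 194 / 0.39
Step 4: Rate = 497.4 kg/ha

497.4


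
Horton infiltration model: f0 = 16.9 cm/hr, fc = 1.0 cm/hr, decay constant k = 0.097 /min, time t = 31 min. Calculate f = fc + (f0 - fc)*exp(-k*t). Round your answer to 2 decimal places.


Step 1: f = fc + (f0 - fc) * exp(-k * t)
Step 2: exp(-0.097 * 31) = 0.04944
Step 3: f = 1.0 + (16.9 - 1.0) * 0.04944
Step 4: f = 1.0 + 15.9 * 0.04944
Step 5: f = 1.79 cm/hr

1.79


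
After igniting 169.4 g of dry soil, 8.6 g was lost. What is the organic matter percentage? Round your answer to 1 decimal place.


Step 1: OM% = 100 * LOI / sample mass
Step 2: OM = 100 * 8.6 / 169.4
Step 3: OM = 5.1%

5.1


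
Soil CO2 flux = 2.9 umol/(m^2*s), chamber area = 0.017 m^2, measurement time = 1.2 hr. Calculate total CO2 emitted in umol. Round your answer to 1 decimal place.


Step 1: Convert time to seconds: 1.2 hr * 3600 = 4320.0 s
Step 2: Total = flux * area * time_s
Step 3: Total = 2.9 * 0.017 * 4320.0
Step 4: Total = 213.0 umol

213.0


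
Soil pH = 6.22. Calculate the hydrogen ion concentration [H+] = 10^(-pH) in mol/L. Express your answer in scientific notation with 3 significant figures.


Step 1: [H+] = 10^(-pH)
Step 2: [H+] = 10^(-6.22)
Step 3: [H+] = 6.03e-07 mol/L

6.03e-07


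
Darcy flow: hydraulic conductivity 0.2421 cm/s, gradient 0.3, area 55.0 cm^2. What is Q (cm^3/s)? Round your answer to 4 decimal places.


Step 1: Apply Darcy's law: Q = K * i * A
Step 2: Q = 0.2421 * 0.3 * 55.0
Step 3: Q = 3.9947 cm^3/s

3.9947


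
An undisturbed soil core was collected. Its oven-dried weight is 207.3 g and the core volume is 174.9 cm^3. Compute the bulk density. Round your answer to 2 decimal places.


Step 1: Identify the formula: BD = dry mass / volume
Step 2: Substitute values: BD = 207.3 / 174.9
Step 3: BD = 1.19 g/cm^3

1.19


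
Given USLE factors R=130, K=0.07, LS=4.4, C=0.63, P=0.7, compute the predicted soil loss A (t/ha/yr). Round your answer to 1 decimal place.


Step 1: A = R * K * LS * C * P
Step 2: R * K = 130 * 0.07 = 9.1
Step 3: (R*K) * LS = 9.1 * 4.4 = 40.04
Step 4: * C * P = 40.04 * 0.63 * 0.7 = 17.7
Step 5: A = 17.7 t/(ha*yr)

17.7


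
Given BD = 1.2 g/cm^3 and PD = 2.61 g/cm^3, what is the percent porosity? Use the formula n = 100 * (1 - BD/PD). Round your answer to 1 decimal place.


Step 1: Formula: n = 100 * (1 - BD / PD)
Step 2: n = 100 * (1 - 1.2 / 2.61)
Step 3: n = 100 * (1 - 0.45977)
Step 4: n = 54.0%

54.0


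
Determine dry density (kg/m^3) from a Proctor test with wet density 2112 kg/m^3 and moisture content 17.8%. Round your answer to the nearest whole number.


Step 1: Dry density = wet density / (1 + w/100)
Step 2: Dry density = 2112 / (1 + 17.8/100)
Step 3: Dry density = 2112 / 1.178
Step 4: Dry density = 1793 kg/m^3

1793


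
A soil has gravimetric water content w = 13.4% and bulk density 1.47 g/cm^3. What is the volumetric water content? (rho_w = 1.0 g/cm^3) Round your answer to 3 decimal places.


Step 1: theta = (w / 100) * BD / rho_w
Step 2: theta = (13.4 / 100) * 1.47 / 1.0
Step 3: theta = 0.134 * 1.47
Step 4: theta = 0.197

0.197


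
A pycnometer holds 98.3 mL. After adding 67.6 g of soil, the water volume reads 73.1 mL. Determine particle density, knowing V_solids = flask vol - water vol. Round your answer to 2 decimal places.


Step 1: Volume of solids = flask volume - water volume with soil
Step 2: V_solids = 98.3 - 73.1 = 25.2 mL
Step 3: Particle density = mass / V_solids = 67.6 / 25.2 = 2.68 g/cm^3

2.68


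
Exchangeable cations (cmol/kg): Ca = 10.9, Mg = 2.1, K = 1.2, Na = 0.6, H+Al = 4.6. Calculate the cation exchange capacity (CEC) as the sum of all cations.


Step 1: CEC = Ca + Mg + K + Na + (H+Al)
Step 2: CEC = 10.9 + 2.1 + 1.2 + 0.6 + 4.6
Step 3: CEC = 19.4 cmol/kg

19.4


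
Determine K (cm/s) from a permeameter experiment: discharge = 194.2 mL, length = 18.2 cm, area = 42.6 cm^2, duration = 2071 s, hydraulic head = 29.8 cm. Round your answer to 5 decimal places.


Step 1: K = Q * L / (A * t * h)
Step 2: Numerator = 194.2 * 18.2 = 3534.44
Step 3: Denominator = 42.6 * 2071 * 29.8 = 2629093.08
Step 4: K = 3534.44 / 2629093.08 = 0.00134 cm/s

0.00134


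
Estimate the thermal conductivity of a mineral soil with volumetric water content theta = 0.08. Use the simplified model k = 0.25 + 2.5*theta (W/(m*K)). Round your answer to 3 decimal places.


Step 1: k = 0.25 + 2.5 * theta
Step 2: k = 0.25 + 2.5 * 0.08
Step 3: k = 0.25 + 0.2
Step 4: k = 0.45 W/(m*K)

0.45


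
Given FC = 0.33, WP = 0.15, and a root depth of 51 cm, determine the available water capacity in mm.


Step 1: Available water = (FC - WP) * depth * 10
Step 2: AW = (0.33 - 0.15) * 51 * 10
Step 3: AW = 0.18 * 51 * 10
Step 4: AW = 91.8 mm

91.8


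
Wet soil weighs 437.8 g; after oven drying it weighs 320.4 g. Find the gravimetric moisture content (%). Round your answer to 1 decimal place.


Step 1: Water mass = wet - dry = 437.8 - 320.4 = 117.4 g
Step 2: w = 100 * water mass / dry mass
Step 3: w = 100 * 117.4 / 320.4 = 36.6%

36.6


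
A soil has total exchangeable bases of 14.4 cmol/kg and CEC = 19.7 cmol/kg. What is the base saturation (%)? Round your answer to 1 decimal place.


Step 1: BS = 100 * (sum of bases) / CEC
Step 2: BS = 100 * 14.4 / 19.7
Step 3: BS = 73.1%

73.1


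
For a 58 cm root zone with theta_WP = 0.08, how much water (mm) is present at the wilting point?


Step 1: Water (mm) = theta_WP * depth * 10
Step 2: Water = 0.08 * 58 * 10
Step 3: Water = 46.4 mm

46.4


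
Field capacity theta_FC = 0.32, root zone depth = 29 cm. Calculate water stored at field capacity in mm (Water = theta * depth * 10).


Step 1: Water (mm) = theta_FC * depth (cm) * 10
Step 2: Water = 0.32 * 29 * 10
Step 3: Water = 92.8 mm

92.8


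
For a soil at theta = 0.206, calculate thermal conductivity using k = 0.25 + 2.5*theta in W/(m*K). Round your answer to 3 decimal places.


Step 1: k = 0.25 + 2.5 * theta
Step 2: k = 0.25 + 2.5 * 0.206
Step 3: k = 0.25 + 0.515
Step 4: k = 0.765 W/(m*K)

0.765


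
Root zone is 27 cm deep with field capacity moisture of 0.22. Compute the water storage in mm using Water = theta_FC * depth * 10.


Step 1: Water (mm) = theta_FC * depth (cm) * 10
Step 2: Water = 0.22 * 27 * 10
Step 3: Water = 59.4 mm

59.4


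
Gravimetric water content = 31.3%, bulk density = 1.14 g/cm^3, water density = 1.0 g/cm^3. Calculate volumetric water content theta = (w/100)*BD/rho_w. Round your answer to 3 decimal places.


Step 1: theta = (w / 100) * BD / rho_w
Step 2: theta = (31.3 / 100) * 1.14 / 1.0
Step 3: theta = 0.313 * 1.14
Step 4: theta = 0.357

0.357


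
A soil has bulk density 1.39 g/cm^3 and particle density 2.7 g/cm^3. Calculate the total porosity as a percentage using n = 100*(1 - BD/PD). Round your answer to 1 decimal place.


Step 1: Formula: n = 100 * (1 - BD / PD)
Step 2: n = 100 * (1 - 1.39 / 2.7)
Step 3: n = 100 * (1 - 0.51481)
Step 4: n = 48.5%

48.5


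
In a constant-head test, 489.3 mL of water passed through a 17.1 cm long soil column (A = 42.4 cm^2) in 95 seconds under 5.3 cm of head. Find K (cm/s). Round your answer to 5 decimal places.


Step 1: K = Q * L / (A * t * h)
Step 2: Numerator = 489.3 * 17.1 = 8367.03
Step 3: Denominator = 42.4 * 95 * 5.3 = 21348.4
Step 4: K = 8367.03 / 21348.4 = 0.39193 cm/s

0.39193


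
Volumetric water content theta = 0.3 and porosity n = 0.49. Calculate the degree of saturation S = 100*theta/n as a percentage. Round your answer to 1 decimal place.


Step 1: S = 100 * theta_v / n
Step 2: S = 100 * 0.3 / 0.49
Step 3: S = 61.2%

61.2


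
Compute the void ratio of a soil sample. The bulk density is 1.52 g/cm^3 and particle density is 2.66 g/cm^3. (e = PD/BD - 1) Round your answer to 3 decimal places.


Step 1: e = PD / BD - 1
Step 2: e = 2.66 / 1.52 - 1
Step 3: e = 1.75 - 1
Step 4: e = 0.75

0.75


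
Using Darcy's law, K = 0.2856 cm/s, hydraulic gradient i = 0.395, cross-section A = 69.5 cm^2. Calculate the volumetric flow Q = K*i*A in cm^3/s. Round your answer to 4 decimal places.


Step 1: Apply Darcy's law: Q = K * i * A
Step 2: Q = 0.2856 * 0.395 * 69.5
Step 3: Q = 7.8404 cm^3/s

7.8404


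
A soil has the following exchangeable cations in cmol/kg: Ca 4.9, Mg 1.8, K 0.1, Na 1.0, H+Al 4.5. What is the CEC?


Step 1: CEC = Ca + Mg + K + Na + (H+Al)
Step 2: CEC = 4.9 + 1.8 + 0.1 + 1.0 + 4.5
Step 3: CEC = 12.3 cmol/kg

12.3


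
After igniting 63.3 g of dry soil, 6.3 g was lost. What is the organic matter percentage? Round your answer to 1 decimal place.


Step 1: OM% = 100 * LOI / sample mass
Step 2: OM = 100 * 6.3 / 63.3
Step 3: OM = 10.0%

10.0


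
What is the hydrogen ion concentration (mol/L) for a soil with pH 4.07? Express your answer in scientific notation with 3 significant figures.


Step 1: [H+] = 10^(-pH)
Step 2: [H+] = 10^(-4.07)
Step 3: [H+] = 8.51e-05 mol/L

8.51e-05


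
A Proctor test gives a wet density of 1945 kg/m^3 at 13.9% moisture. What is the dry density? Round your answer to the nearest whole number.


Step 1: Dry density = wet density / (1 + w/100)
Step 2: Dry density = 1945 / (1 + 13.9/100)
Step 3: Dry density = 1945 / 1.139
Step 4: Dry density = 1708 kg/m^3

1708


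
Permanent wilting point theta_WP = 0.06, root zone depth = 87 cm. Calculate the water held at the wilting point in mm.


Step 1: Water (mm) = theta_WP * depth * 10
Step 2: Water = 0.06 * 87 * 10
Step 3: Water = 52.2 mm

52.2


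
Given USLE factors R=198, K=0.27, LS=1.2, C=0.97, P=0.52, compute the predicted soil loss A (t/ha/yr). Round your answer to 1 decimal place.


Step 1: A = R * K * LS * C * P
Step 2: R * K = 198 * 0.27 = 53.46
Step 3: (R*K) * LS = 53.46 * 1.2 = 64.152
Step 4: * C * P = 64.152 * 0.97 * 0.52 = 32.4
Step 5: A = 32.4 t/(ha*yr)

32.4


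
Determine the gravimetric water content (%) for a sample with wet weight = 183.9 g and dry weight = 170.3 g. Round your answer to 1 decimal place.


Step 1: Water mass = wet - dry = 183.9 - 170.3 = 13.6 g
Step 2: w = 100 * water mass / dry mass
Step 3: w = 100 * 13.6 / 170.3 = 8.0%

8.0


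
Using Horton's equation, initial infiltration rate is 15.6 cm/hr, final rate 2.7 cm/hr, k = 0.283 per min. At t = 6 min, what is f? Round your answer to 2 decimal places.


Step 1: f = fc + (f0 - fc) * exp(-k * t)
Step 2: exp(-0.283 * 6) = 0.183049
Step 3: f = 2.7 + (15.6 - 2.7) * 0.183049
Step 4: f = 2.7 + 12.9 * 0.183049
Step 5: f = 5.06 cm/hr

5.06


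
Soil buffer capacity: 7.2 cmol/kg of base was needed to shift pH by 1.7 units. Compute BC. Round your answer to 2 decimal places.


Step 1: BC = change in base / change in pH
Step 2: BC = 7.2 / 1.7
Step 3: BC = 4.24 cmol/(kg*pH unit)

4.24


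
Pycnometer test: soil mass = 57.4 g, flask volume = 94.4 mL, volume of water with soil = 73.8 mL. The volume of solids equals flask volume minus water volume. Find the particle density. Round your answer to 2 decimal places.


Step 1: Volume of solids = flask volume - water volume with soil
Step 2: V_solids = 94.4 - 73.8 = 20.6 mL
Step 3: Particle density = mass / V_solids = 57.4 / 20.6 = 2.79 g/cm^3

2.79


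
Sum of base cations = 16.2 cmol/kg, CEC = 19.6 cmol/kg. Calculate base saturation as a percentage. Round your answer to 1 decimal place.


Step 1: BS = 100 * (sum of bases) / CEC
Step 2: BS = 100 * 16.2 / 19.6
Step 3: BS = 82.7%

82.7


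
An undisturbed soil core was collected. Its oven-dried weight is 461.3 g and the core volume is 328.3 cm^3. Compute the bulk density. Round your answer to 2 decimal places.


Step 1: Identify the formula: BD = dry mass / volume
Step 2: Substitute values: BD = 461.3 / 328.3
Step 3: BD = 1.41 g/cm^3

1.41


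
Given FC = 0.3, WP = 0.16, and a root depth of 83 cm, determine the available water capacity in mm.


Step 1: Available water = (FC - WP) * depth * 10
Step 2: AW = (0.3 - 0.16) * 83 * 10
Step 3: AW = 0.14 * 83 * 10
Step 4: AW = 116.2 mm

116.2


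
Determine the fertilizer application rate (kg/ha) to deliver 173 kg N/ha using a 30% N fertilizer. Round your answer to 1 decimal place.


Step 1: Fertilizer rate = target N / (N content / 100)
Step 2: Rate = 173 / (30 / 100)
Step 3: Rate = 173 / 0.3
Step 4: Rate = 576.7 kg/ha

576.7


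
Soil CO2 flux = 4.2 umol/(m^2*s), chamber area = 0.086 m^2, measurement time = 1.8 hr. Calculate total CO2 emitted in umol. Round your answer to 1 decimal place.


Step 1: Convert time to seconds: 1.8 hr * 3600 = 6480.0 s
Step 2: Total = flux * area * time_s
Step 3: Total = 4.2 * 0.086 * 6480.0
Step 4: Total = 2340.6 umol

2340.6


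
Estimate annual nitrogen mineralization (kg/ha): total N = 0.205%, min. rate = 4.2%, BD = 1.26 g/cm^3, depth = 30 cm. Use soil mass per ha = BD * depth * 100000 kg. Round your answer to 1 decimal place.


Step 1: Soil mass per ha = BD * depth * 100000 = 1.26 * 30 * 100000 = 3780000 kg
Step 2: Total N pool = soil mass * N%/100 = 3780000 * 0.205/100 = 7749.0 kg/ha
Step 3: N mineralized = N pool * rate%/100 = 7749.0 * 4.2/100 = 325.5 kg/ha/yr

325.5


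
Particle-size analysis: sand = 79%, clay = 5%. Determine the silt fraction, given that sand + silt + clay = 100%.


Step 1: sand + silt + clay = 100%
Step 2: silt = 100 - sand - clay
Step 3: silt = 100 - 79 - 5
Step 4: silt = 16%

16


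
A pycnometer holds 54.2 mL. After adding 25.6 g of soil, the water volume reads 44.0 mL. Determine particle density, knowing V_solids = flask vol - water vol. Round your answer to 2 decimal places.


Step 1: Volume of solids = flask volume - water volume with soil
Step 2: V_solids = 54.2 - 44.0 = 10.2 mL
Step 3: Particle density = mass / V_solids = 25.6 / 10.2 = 2.51 g/cm^3

2.51


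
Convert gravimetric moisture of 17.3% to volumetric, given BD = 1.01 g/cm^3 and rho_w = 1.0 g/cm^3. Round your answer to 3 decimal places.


Step 1: theta = (w / 100) * BD / rho_w
Step 2: theta = (17.3 / 100) * 1.01 / 1.0
Step 3: theta = 0.173 * 1.01
Step 4: theta = 0.175

0.175


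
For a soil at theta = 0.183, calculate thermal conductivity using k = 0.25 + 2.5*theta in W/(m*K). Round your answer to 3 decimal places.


Step 1: k = 0.25 + 2.5 * theta
Step 2: k = 0.25 + 2.5 * 0.183
Step 3: k = 0.25 + 0.458
Step 4: k = 0.708 W/(m*K)

0.708


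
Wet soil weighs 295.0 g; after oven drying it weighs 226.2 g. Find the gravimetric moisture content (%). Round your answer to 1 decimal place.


Step 1: Water mass = wet - dry = 295.0 - 226.2 = 68.8 g
Step 2: w = 100 * water mass / dry mass
Step 3: w = 100 * 68.8 / 226.2 = 30.4%

30.4


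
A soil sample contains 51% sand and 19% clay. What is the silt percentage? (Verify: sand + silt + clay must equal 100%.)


Step 1: sand + silt + clay = 100%
Step 2: silt = 100 - sand - clay
Step 3: silt = 100 - 51 - 19
Step 4: silt = 30%

30


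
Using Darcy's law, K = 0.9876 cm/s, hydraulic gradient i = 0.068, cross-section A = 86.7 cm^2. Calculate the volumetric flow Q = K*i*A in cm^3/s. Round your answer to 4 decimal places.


Step 1: Apply Darcy's law: Q = K * i * A
Step 2: Q = 0.9876 * 0.068 * 86.7
Step 3: Q = 5.8225 cm^3/s

5.8225


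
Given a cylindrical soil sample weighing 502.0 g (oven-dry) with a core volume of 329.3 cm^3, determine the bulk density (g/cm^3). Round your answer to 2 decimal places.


Step 1: Identify the formula: BD = dry mass / volume
Step 2: Substitute values: BD = 502.0 / 329.3
Step 3: BD = 1.52 g/cm^3

1.52


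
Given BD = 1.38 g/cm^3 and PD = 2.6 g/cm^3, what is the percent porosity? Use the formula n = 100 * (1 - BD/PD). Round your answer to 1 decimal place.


Step 1: Formula: n = 100 * (1 - BD / PD)
Step 2: n = 100 * (1 - 1.38 / 2.6)
Step 3: n = 100 * (1 - 0.53077)
Step 4: n = 46.9%

46.9


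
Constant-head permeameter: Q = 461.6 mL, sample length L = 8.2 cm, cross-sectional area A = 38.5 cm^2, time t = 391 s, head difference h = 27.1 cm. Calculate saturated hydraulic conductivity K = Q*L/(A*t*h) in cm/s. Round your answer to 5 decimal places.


Step 1: K = Q * L / (A * t * h)
Step 2: Numerator = 461.6 * 8.2 = 3785.12
Step 3: Denominator = 38.5 * 391 * 27.1 = 407949.85
Step 4: K = 3785.12 / 407949.85 = 0.00928 cm/s

0.00928


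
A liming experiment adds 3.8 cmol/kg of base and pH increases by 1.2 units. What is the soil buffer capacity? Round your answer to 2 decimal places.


Step 1: BC = change in base / change in pH
Step 2: BC = 3.8 / 1.2
Step 3: BC = 3.17 cmol/(kg*pH unit)

3.17


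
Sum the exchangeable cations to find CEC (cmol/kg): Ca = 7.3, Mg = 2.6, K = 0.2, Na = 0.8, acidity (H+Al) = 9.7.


Step 1: CEC = Ca + Mg + K + Na + (H+Al)
Step 2: CEC = 7.3 + 2.6 + 0.2 + 0.8 + 9.7
Step 3: CEC = 20.6 cmol/kg

20.6


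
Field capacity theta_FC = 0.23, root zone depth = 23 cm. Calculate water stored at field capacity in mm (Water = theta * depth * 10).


Step 1: Water (mm) = theta_FC * depth (cm) * 10
Step 2: Water = 0.23 * 23 * 10
Step 3: Water = 52.9 mm

52.9


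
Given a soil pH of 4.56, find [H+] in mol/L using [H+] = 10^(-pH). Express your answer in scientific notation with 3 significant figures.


Step 1: [H+] = 10^(-pH)
Step 2: [H+] = 10^(-4.56)
Step 3: [H+] = 2.75e-05 mol/L

2.75e-05


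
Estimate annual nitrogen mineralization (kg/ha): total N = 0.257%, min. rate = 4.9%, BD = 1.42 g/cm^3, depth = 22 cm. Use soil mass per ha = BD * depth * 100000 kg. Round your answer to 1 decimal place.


Step 1: Soil mass per ha = BD * depth * 100000 = 1.42 * 22 * 100000 = 3124000 kg
Step 2: Total N pool = soil mass * N%/100 = 3124000 * 0.257/100 = 8028.68 kg/ha
Step 3: N mineralized = N pool * rate%/100 = 8028.68 * 4.9/100 = 393.4 kg/ha/yr

393.4


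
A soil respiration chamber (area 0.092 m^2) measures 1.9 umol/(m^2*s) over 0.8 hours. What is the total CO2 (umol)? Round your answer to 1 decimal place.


Step 1: Convert time to seconds: 0.8 hr * 3600 = 2880.0 s
Step 2: Total = flux * area * time_s
Step 3: Total = 1.9 * 0.092 * 2880.0
Step 4: Total = 503.4 umol

503.4


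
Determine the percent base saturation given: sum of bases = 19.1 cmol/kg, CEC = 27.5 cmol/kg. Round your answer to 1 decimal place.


Step 1: BS = 100 * (sum of bases) / CEC
Step 2: BS = 100 * 19.1 / 27.5
Step 3: BS = 69.5%

69.5


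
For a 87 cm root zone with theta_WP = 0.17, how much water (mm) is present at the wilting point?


Step 1: Water (mm) = theta_WP * depth * 10
Step 2: Water = 0.17 * 87 * 10
Step 3: Water = 147.9 mm

147.9


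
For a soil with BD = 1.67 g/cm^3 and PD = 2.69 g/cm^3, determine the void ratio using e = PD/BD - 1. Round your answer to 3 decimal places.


Step 1: e = PD / BD - 1
Step 2: e = 2.69 / 1.67 - 1
Step 3: e = 1.61078 - 1
Step 4: e = 0.611

0.611


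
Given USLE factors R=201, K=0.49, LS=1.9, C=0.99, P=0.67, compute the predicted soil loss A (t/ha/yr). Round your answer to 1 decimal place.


Step 1: A = R * K * LS * C * P
Step 2: R * K = 201 * 0.49 = 98.49
Step 3: (R*K) * LS = 98.49 * 1.9 = 187.131
Step 4: * C * P = 187.131 * 0.99 * 0.67 = 124.1
Step 5: A = 124.1 t/(ha*yr)

124.1


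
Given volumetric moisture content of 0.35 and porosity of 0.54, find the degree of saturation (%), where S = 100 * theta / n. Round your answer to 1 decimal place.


Step 1: S = 100 * theta_v / n
Step 2: S = 100 * 0.35 / 0.54
Step 3: S = 64.8%

64.8


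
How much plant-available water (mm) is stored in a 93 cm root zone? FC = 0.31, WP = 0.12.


Step 1: Available water = (FC - WP) * depth * 10
Step 2: AW = (0.31 - 0.12) * 93 * 10
Step 3: AW = 0.19 * 93 * 10
Step 4: AW = 176.7 mm

176.7


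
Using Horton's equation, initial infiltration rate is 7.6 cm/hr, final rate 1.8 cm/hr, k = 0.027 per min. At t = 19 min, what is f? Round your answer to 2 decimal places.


Step 1: f = fc + (f0 - fc) * exp(-k * t)
Step 2: exp(-0.027 * 19) = 0.598697
Step 3: f = 1.8 + (7.6 - 1.8) * 0.598697
Step 4: f = 1.8 + 5.8 * 0.598697
Step 5: f = 5.27 cm/hr

5.27


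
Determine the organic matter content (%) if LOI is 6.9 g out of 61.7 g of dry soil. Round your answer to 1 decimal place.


Step 1: OM% = 100 * LOI / sample mass
Step 2: OM = 100 * 6.9 / 61.7
Step 3: OM = 11.2%

11.2


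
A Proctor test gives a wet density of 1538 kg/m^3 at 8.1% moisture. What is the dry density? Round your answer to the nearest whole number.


Step 1: Dry density = wet density / (1 + w/100)
Step 2: Dry density = 1538 / (1 + 8.1/100)
Step 3: Dry density = 1538 / 1.081
Step 4: Dry density = 1423 kg/m^3

1423


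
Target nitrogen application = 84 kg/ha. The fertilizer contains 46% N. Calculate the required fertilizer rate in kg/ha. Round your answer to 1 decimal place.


Step 1: Fertilizer rate = target N / (N content / 100)
Step 2: Rate = 84 / (46 / 100)
Step 3: Rate = 84 / 0.46
Step 4: Rate = 182.6 kg/ha

182.6


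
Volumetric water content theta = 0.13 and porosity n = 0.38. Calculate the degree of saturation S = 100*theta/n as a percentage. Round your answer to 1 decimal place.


Step 1: S = 100 * theta_v / n
Step 2: S = 100 * 0.13 / 0.38
Step 3: S = 34.2%

34.2


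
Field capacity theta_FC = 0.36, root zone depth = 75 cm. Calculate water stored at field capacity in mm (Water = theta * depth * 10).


Step 1: Water (mm) = theta_FC * depth (cm) * 10
Step 2: Water = 0.36 * 75 * 10
Step 3: Water = 270.0 mm

270.0


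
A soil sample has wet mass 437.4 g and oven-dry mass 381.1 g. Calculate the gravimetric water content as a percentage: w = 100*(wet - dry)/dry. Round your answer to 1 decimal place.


Step 1: Water mass = wet - dry = 437.4 - 381.1 = 56.3 g
Step 2: w = 100 * water mass / dry mass
Step 3: w = 100 * 56.3 / 381.1 = 14.8%

14.8


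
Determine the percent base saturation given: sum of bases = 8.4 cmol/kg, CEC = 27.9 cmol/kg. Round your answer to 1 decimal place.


Step 1: BS = 100 * (sum of bases) / CEC
Step 2: BS = 100 * 8.4 / 27.9
Step 3: BS = 30.1%

30.1


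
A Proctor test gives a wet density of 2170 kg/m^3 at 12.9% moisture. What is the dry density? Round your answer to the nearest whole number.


Step 1: Dry density = wet density / (1 + w/100)
Step 2: Dry density = 2170 / (1 + 12.9/100)
Step 3: Dry density = 2170 / 1.129
Step 4: Dry density = 1922 kg/m^3

1922


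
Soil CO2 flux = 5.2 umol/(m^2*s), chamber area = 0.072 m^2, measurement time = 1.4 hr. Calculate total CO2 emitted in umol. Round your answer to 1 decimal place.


Step 1: Convert time to seconds: 1.4 hr * 3600 = 5040.0 s
Step 2: Total = flux * area * time_s
Step 3: Total = 5.2 * 0.072 * 5040.0
Step 4: Total = 1887.0 umol

1887.0


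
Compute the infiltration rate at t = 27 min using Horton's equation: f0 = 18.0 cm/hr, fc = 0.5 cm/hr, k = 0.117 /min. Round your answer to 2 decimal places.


Step 1: f = fc + (f0 - fc) * exp(-k * t)
Step 2: exp(-0.117 * 27) = 0.042468
Step 3: f = 0.5 + (18.0 - 0.5) * 0.042468
Step 4: f = 0.5 + 17.5 * 0.042468
Step 5: f = 1.24 cm/hr

1.24


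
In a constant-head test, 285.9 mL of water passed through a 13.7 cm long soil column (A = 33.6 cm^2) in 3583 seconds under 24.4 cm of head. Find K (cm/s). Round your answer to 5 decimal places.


Step 1: K = Q * L / (A * t * h)
Step 2: Numerator = 285.9 * 13.7 = 3916.83
Step 3: Denominator = 33.6 * 3583 * 24.4 = 2937486.72
Step 4: K = 3916.83 / 2937486.72 = 0.00133 cm/s

0.00133


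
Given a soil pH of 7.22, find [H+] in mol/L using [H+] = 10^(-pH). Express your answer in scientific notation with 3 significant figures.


Step 1: [H+] = 10^(-pH)
Step 2: [H+] = 10^(-7.22)
Step 3: [H+] = 6.03e-08 mol/L

6.03e-08


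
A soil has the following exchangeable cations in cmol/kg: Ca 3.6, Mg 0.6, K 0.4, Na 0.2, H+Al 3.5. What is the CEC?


Step 1: CEC = Ca + Mg + K + Na + (H+Al)
Step 2: CEC = 3.6 + 0.6 + 0.4 + 0.2 + 3.5
Step 3: CEC = 8.3 cmol/kg

8.3


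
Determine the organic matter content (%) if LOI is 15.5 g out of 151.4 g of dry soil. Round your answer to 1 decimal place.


Step 1: OM% = 100 * LOI / sample mass
Step 2: OM = 100 * 15.5 / 151.4
Step 3: OM = 10.2%

10.2


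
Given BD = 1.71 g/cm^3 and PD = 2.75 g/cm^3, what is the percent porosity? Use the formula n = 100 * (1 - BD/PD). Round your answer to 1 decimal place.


Step 1: Formula: n = 100 * (1 - BD / PD)
Step 2: n = 100 * (1 - 1.71 / 2.75)
Step 3: n = 100 * (1 - 0.62182)
Step 4: n = 37.8%

37.8


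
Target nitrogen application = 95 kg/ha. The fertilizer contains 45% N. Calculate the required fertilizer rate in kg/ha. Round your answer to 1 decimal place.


Step 1: Fertilizer rate = target N / (N content / 100)
Step 2: Rate = 95 / (45 / 100)
Step 3: Rate = 95 / 0.45
Step 4: Rate = 211.1 kg/ha

211.1


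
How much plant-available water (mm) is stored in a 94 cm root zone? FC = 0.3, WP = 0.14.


Step 1: Available water = (FC - WP) * depth * 10
Step 2: AW = (0.3 - 0.14) * 94 * 10
Step 3: AW = 0.16 * 94 * 10
Step 4: AW = 150.4 mm

150.4


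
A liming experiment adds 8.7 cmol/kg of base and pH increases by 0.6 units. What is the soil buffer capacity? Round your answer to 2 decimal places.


Step 1: BC = change in base / change in pH
Step 2: BC = 8.7 / 0.6
Step 3: BC = 14.5 cmol/(kg*pH unit)

14.5


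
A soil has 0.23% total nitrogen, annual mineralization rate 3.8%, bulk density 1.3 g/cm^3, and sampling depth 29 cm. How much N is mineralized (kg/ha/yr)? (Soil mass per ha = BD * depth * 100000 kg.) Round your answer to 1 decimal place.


Step 1: Soil mass per ha = BD * depth * 100000 = 1.3 * 29 * 100000 = 3770000 kg
Step 2: Total N pool = soil mass * N%/100 = 3770000 * 0.23/100 = 8671.0 kg/ha
Step 3: N mineralized = N pool * rate%/100 = 8671.0 * 3.8/100 = 329.5 kg/ha/yr

329.5


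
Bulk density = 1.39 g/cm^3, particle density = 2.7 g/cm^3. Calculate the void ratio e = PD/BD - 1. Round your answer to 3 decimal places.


Step 1: e = PD / BD - 1
Step 2: e = 2.7 / 1.39 - 1
Step 3: e = 1.94245 - 1
Step 4: e = 0.942

0.942


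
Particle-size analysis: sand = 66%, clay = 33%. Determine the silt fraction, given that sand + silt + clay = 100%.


Step 1: sand + silt + clay = 100%
Step 2: silt = 100 - sand - clay
Step 3: silt = 100 - 66 - 33
Step 4: silt = 1%

1


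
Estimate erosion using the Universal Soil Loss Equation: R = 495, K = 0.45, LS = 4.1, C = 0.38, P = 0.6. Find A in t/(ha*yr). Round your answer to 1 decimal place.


Step 1: A = R * K * LS * C * P
Step 2: R * K = 495 * 0.45 = 222.75
Step 3: (R*K) * LS = 222.75 * 4.1 = 913.275
Step 4: * C * P = 913.275 * 0.38 * 0.6 = 208.2
Step 5: A = 208.2 t/(ha*yr)

208.2


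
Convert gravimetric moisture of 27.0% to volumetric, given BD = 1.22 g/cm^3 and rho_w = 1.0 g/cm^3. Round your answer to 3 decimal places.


Step 1: theta = (w / 100) * BD / rho_w
Step 2: theta = (27.0 / 100) * 1.22 / 1.0
Step 3: theta = 0.27 * 1.22
Step 4: theta = 0.329

0.329


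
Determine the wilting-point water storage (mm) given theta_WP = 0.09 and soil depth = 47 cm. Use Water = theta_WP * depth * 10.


Step 1: Water (mm) = theta_WP * depth * 10
Step 2: Water = 0.09 * 47 * 10
Step 3: Water = 42.3 mm

42.3


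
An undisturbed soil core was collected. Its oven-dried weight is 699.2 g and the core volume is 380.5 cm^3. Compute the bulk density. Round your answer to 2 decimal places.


Step 1: Identify the formula: BD = dry mass / volume
Step 2: Substitute values: BD = 699.2 / 380.5
Step 3: BD = 1.84 g/cm^3

1.84


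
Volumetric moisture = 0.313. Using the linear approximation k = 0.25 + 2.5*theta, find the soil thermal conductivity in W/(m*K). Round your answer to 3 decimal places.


Step 1: k = 0.25 + 2.5 * theta
Step 2: k = 0.25 + 2.5 * 0.313
Step 3: k = 0.25 + 0.783
Step 4: k = 1.033 W/(m*K)

1.033


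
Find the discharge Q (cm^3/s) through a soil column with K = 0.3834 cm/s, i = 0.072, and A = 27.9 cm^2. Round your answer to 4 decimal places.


Step 1: Apply Darcy's law: Q = K * i * A
Step 2: Q = 0.3834 * 0.072 * 27.9
Step 3: Q = 0.7702 cm^3/s

0.7702


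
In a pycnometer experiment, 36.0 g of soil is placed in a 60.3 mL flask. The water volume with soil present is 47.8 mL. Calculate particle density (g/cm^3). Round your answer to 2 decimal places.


Step 1: Volume of solids = flask volume - water volume with soil
Step 2: V_solids = 60.3 - 47.8 = 12.5 mL
Step 3: Particle density = mass / V_solids = 36.0 / 12.5 = 2.88 g/cm^3

2.88


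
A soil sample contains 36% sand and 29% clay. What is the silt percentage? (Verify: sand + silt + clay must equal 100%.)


Step 1: sand + silt + clay = 100%
Step 2: silt = 100 - sand - clay
Step 3: silt = 100 - 36 - 29
Step 4: silt = 35%

35


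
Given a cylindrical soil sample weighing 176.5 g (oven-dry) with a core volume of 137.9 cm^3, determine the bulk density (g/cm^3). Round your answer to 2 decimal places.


Step 1: Identify the formula: BD = dry mass / volume
Step 2: Substitute values: BD = 176.5 / 137.9
Step 3: BD = 1.28 g/cm^3

1.28


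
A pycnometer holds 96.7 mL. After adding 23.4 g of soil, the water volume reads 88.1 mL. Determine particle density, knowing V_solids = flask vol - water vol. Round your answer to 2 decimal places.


Step 1: Volume of solids = flask volume - water volume with soil
Step 2: V_solids = 96.7 - 88.1 = 8.6 mL
Step 3: Particle density = mass / V_solids = 23.4 / 8.6 = 2.72 g/cm^3

2.72


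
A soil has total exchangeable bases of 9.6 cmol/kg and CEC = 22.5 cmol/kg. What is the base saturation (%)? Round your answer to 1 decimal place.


Step 1: BS = 100 * (sum of bases) / CEC
Step 2: BS = 100 * 9.6 / 22.5
Step 3: BS = 42.7%

42.7


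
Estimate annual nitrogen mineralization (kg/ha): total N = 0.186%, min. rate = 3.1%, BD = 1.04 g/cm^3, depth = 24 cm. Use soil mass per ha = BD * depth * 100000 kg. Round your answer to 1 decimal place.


Step 1: Soil mass per ha = BD * depth * 100000 = 1.04 * 24 * 100000 = 2496000 kg
Step 2: Total N pool = soil mass * N%/100 = 2496000 * 0.186/100 = 4642.56 kg/ha
Step 3: N mineralized = N pool * rate%/100 = 4642.56 * 3.1/100 = 143.9 kg/ha/yr

143.9


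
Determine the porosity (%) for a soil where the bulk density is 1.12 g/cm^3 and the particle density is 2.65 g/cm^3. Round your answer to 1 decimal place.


Step 1: Formula: n = 100 * (1 - BD / PD)
Step 2: n = 100 * (1 - 1.12 / 2.65)
Step 3: n = 100 * (1 - 0.42264)
Step 4: n = 57.7%

57.7


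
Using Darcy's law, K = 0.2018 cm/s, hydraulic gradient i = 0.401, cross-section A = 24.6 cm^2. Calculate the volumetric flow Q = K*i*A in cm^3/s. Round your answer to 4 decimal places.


Step 1: Apply Darcy's law: Q = K * i * A
Step 2: Q = 0.2018 * 0.401 * 24.6
Step 3: Q = 1.9907 cm^3/s

1.9907


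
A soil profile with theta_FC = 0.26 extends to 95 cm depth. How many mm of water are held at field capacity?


Step 1: Water (mm) = theta_FC * depth (cm) * 10
Step 2: Water = 0.26 * 95 * 10
Step 3: Water = 247.0 mm

247.0


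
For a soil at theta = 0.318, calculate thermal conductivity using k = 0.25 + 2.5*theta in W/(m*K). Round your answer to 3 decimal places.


Step 1: k = 0.25 + 2.5 * theta
Step 2: k = 0.25 + 2.5 * 0.318
Step 3: k = 0.25 + 0.795
Step 4: k = 1.045 W/(m*K)

1.045


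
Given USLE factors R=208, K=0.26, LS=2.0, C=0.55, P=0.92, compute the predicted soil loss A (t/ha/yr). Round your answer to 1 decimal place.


Step 1: A = R * K * LS * C * P
Step 2: R * K = 208 * 0.26 = 54.08
Step 3: (R*K) * LS = 54.08 * 2.0 = 108.16
Step 4: * C * P = 108.16 * 0.55 * 0.92 = 54.7
Step 5: A = 54.7 t/(ha*yr)

54.7


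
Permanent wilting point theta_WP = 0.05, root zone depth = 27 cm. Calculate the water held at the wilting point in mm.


Step 1: Water (mm) = theta_WP * depth * 10
Step 2: Water = 0.05 * 27 * 10
Step 3: Water = 13.5 mm

13.5


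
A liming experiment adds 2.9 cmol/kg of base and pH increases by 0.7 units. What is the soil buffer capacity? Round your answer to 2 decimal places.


Step 1: BC = change in base / change in pH
Step 2: BC = 2.9 / 0.7
Step 3: BC = 4.14 cmol/(kg*pH unit)

4.14


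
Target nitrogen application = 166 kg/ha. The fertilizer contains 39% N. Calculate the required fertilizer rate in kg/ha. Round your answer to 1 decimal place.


Step 1: Fertilizer rate = target N / (N content / 100)
Step 2: Rate = 166 / (39 / 100)
Step 3: Rate = 166 / 0.39
Step 4: Rate = 425.6 kg/ha

425.6


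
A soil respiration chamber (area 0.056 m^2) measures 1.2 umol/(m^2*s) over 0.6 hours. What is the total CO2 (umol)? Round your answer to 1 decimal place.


Step 1: Convert time to seconds: 0.6 hr * 3600 = 2160.0 s
Step 2: Total = flux * area * time_s
Step 3: Total = 1.2 * 0.056 * 2160.0
Step 4: Total = 145.2 umol

145.2


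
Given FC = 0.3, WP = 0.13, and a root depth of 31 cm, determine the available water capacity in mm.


Step 1: Available water = (FC - WP) * depth * 10
Step 2: AW = (0.3 - 0.13) * 31 * 10
Step 3: AW = 0.17 * 31 * 10
Step 4: AW = 52.7 mm

52.7


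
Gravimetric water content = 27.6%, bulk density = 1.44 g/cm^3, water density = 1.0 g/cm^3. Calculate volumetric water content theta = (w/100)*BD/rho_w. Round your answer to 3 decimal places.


Step 1: theta = (w / 100) * BD / rho_w
Step 2: theta = (27.6 / 100) * 1.44 / 1.0
Step 3: theta = 0.276 * 1.44
Step 4: theta = 0.397

0.397


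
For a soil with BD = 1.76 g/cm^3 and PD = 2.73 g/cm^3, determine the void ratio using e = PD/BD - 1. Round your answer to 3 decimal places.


Step 1: e = PD / BD - 1
Step 2: e = 2.73 / 1.76 - 1
Step 3: e = 1.55114 - 1
Step 4: e = 0.551

0.551


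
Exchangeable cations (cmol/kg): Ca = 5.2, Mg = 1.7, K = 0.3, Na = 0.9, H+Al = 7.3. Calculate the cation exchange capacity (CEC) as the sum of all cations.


Step 1: CEC = Ca + Mg + K + Na + (H+Al)
Step 2: CEC = 5.2 + 1.7 + 0.3 + 0.9 + 7.3
Step 3: CEC = 15.4 cmol/kg

15.4


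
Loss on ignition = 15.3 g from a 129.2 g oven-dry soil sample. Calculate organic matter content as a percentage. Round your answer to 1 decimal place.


Step 1: OM% = 100 * LOI / sample mass
Step 2: OM = 100 * 15.3 / 129.2
Step 3: OM = 11.8%

11.8


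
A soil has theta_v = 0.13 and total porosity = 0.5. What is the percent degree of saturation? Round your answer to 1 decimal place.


Step 1: S = 100 * theta_v / n
Step 2: S = 100 * 0.13 / 0.5
Step 3: S = 26.0%

26.0


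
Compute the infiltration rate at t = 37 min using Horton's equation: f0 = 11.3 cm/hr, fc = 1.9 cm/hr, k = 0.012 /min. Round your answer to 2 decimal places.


Step 1: f = fc + (f0 - fc) * exp(-k * t)
Step 2: exp(-0.012 * 37) = 0.641465
Step 3: f = 1.9 + (11.3 - 1.9) * 0.641465
Step 4: f = 1.9 + 9.4 * 0.641465
Step 5: f = 7.93 cm/hr

7.93


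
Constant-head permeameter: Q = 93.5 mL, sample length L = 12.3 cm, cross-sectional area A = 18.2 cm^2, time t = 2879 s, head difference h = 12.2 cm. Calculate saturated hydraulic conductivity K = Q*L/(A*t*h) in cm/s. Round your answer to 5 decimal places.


Step 1: K = Q * L / (A * t * h)
Step 2: Numerator = 93.5 * 12.3 = 1150.05
Step 3: Denominator = 18.2 * 2879 * 12.2 = 639253.16
Step 4: K = 1150.05 / 639253.16 = 0.0018 cm/s

0.0018


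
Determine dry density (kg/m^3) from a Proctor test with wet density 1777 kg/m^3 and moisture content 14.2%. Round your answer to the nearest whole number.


Step 1: Dry density = wet density / (1 + w/100)
Step 2: Dry density = 1777 / (1 + 14.2/100)
Step 3: Dry density = 1777 / 1.142
Step 4: Dry density = 1556 kg/m^3

1556


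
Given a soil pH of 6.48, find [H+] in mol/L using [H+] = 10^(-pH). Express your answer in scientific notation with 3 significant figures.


Step 1: [H+] = 10^(-pH)
Step 2: [H+] = 10^(-6.48)
Step 3: [H+] = 3.31e-07 mol/L

3.31e-07


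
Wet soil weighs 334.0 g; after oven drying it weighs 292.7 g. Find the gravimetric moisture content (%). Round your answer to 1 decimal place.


Step 1: Water mass = wet - dry = 334.0 - 292.7 = 41.3 g
Step 2: w = 100 * water mass / dry mass
Step 3: w = 100 * 41.3 / 292.7 = 14.1%

14.1


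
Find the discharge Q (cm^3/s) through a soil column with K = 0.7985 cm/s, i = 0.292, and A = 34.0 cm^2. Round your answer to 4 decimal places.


Step 1: Apply Darcy's law: Q = K * i * A
Step 2: Q = 0.7985 * 0.292 * 34.0
Step 3: Q = 7.9275 cm^3/s

7.9275


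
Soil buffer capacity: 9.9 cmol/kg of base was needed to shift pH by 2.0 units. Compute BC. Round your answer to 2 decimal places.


Step 1: BC = change in base / change in pH
Step 2: BC = 9.9 / 2.0
Step 3: BC = 4.95 cmol/(kg*pH unit)

4.95


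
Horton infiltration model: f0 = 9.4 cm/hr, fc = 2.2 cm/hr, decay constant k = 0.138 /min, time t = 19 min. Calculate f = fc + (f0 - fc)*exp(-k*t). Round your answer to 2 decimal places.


Step 1: f = fc + (f0 - fc) * exp(-k * t)
Step 2: exp(-0.138 * 19) = 0.072657
Step 3: f = 2.2 + (9.4 - 2.2) * 0.072657
Step 4: f = 2.2 + 7.2 * 0.072657
Step 5: f = 2.72 cm/hr

2.72


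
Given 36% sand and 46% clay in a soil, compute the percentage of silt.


Step 1: sand + silt + clay = 100%
Step 2: silt = 100 - sand - clay
Step 3: silt = 100 - 36 - 46
Step 4: silt = 18%

18


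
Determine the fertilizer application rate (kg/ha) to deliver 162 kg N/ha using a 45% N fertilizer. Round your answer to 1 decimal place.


Step 1: Fertilizer rate = target N / (N content / 100)
Step 2: Rate = 162 / (45 / 100)
Step 3: Rate = 162 / 0.45
Step 4: Rate = 360.0 kg/ha

360.0


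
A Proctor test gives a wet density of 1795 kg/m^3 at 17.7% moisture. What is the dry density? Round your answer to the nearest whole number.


Step 1: Dry density = wet density / (1 + w/100)
Step 2: Dry density = 1795 / (1 + 17.7/100)
Step 3: Dry density = 1795 / 1.177
Step 4: Dry density = 1525 kg/m^3

1525


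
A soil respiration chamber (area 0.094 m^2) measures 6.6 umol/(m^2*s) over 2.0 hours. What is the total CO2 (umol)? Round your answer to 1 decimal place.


Step 1: Convert time to seconds: 2.0 hr * 3600 = 7200.0 s
Step 2: Total = flux * area * time_s
Step 3: Total = 6.6 * 0.094 * 7200.0
Step 4: Total = 4466.9 umol

4466.9


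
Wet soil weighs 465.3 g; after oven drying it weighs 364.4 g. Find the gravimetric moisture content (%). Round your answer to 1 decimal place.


Step 1: Water mass = wet - dry = 465.3 - 364.4 = 100.9 g
Step 2: w = 100 * water mass / dry mass
Step 3: w = 100 * 100.9 / 364.4 = 27.7%

27.7


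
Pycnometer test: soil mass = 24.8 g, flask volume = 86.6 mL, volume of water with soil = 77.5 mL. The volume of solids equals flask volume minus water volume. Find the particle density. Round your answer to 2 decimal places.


Step 1: Volume of solids = flask volume - water volume with soil
Step 2: V_solids = 86.6 - 77.5 = 9.1 mL
Step 3: Particle density = mass / V_solids = 24.8 / 9.1 = 2.73 g/cm^3

2.73


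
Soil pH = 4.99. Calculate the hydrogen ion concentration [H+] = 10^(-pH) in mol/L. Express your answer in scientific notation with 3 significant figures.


Step 1: [H+] = 10^(-pH)
Step 2: [H+] = 10^(-4.99)
Step 3: [H+] = 1.02e-05 mol/L

1.02e-05
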